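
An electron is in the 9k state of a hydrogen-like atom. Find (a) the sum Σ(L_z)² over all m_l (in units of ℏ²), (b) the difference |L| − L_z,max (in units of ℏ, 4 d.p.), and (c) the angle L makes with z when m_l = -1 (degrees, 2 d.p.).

The 9k subshell has l = 7.
Σ m_l² = 280, so Σ(L_z)² = 280 ℏ².
|L| − L_z,max = (2√14 − 7)ℏ ≈ 0.4833ℏ.
For m_l = -1: cos θ = -1/√56, θ ≈ 97.68°.

Σ(L_z)² = 280 ℏ²; |L|−L_z,max ≈ 0.4833ℏ; θ(m_l=-1) ≈ 97.68°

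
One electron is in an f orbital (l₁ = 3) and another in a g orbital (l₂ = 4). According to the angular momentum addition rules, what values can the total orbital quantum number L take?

L runs from |3 − 4| = 1 to 3 + 4 = 7.
So L can be 1, 2, 3, 4, 5, 6, 7.

L = 1, 2, 3, 4, 5, 6, 7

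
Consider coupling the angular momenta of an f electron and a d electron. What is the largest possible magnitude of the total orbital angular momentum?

|L_tot|_max = √30 ℏ ≈ 5.477ℏ

The total orbital quantum number L ranges from |l₁ − l₂| to l₁ + l₂ in integer steps.
So L can be 1, 2, 3, 4, 5.
The largest magnitude corresponds to L = 5: |L_tot| = ℏ√(5·6) = √30 ℏ.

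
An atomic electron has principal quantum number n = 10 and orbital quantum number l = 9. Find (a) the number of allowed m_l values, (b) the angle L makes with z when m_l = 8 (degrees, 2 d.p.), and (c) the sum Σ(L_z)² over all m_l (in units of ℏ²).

There are 2l+1 = 19 values of m_l.
For m_l = 8: cos θ = 8/√90, θ ≈ 32.51°.
Σ m_l² = 570, so Σ(L_z)² = 570 ℏ².

19 values; θ(m_l=8) ≈ 32.51°; Σ(L_z)² = 570 ℏ²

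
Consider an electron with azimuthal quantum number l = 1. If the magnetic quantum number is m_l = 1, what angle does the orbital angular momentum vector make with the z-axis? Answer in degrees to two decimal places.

|L|² = l(l+1)ℏ² = 2ℏ², so |L| = √2 ℏ.
L_z = m_l ℏ = 1ℏ.
cos θ = L_z/|L| = 1/√2, so θ ≈ 45.00°.

θ ≈ 45.00°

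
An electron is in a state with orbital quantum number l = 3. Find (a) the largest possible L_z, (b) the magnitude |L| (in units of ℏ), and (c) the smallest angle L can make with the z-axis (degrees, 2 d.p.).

L_z,max = 3ℏ; |L| = 2√3 ℏ ≈ 3.464ℏ; θ_min ≈ 30.00°

L_z,max = lℏ = 3ℏ.
|L| = ℏ√(3·4) = 2√3 ℏ ≈ 3.464ℏ.
cos θ_min = 3/√12, so θ_min ≈ 30.00°.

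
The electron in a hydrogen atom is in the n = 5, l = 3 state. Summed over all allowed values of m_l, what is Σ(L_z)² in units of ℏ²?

Σ(L_z)² = 28 ℏ²

The allowed m_l values are -3, -2, -1, 0, 1, 2, 3.
Summing m² from −3 to 3: Σ m_l² = 28.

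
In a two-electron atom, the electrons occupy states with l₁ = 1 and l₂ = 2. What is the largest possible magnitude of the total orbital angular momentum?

By the triangle rule, |l₁ − l₂| ≤ L ≤ l₁ + l₂.
Allowed values: L = 1, 2, 3.
The largest magnitude corresponds to L = 3: |L_tot| = ℏ√(3·4) = 2√3 ℏ.

|L_tot|_max = 2√3 ℏ ≈ 3.464ℏ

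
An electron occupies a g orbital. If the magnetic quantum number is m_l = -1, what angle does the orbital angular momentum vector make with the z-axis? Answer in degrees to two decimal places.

G corresponds to l = 4.
|L|² = l(l+1)ℏ² = 20ℏ², so |L| = 2√5 ℏ.
L_z = m_l ℏ = −1ℏ.
cos θ = L_z/|L| = -1/√20, so θ ≈ 102.92°.

θ ≈ 102.92°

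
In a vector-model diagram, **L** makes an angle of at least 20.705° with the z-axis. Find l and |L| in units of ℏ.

At minimum angle, m_l = l, so cos θ = l/√(l(l+1)); cos²θ = l/(l+1) = 0.8750.
l = cos²θ/sin²θ ≈ 7.
Then |L| = ℏ√(7·8) = 2√14 ℏ.

l = 7, |L| = 2√14 ℏ ≈ 7.483ℏ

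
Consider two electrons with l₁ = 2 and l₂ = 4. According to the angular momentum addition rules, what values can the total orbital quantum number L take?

L runs from |2 − 4| = 2 to 2 + 4 = 6.
So L can be 2, 3, 4, 5, 6.

L = 2, 3, 4, 5, 6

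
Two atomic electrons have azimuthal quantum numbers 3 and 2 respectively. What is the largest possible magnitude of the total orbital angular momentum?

Angular momentum addition gives L = |l₁ − l₂|, …, l₁ + l₂.
Allowed values: L = 1, 2, 3, 4, 5.
The largest magnitude corresponds to L = 5: |L_tot| = ℏ√(5·6) = √30 ℏ.

|L_tot|_max = √30 ℏ ≈ 5.477ℏ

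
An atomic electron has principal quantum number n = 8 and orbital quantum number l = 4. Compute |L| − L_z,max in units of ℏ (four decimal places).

|L| − L_z,max ≈ 0.4721ℏ

|L| = 2√5 ℏ ≈ 4.4721ℏ, while L_z,max = lℏ = 4ℏ.
The difference is (2√5 − 4)ℏ ≈ 0.4721ℏ.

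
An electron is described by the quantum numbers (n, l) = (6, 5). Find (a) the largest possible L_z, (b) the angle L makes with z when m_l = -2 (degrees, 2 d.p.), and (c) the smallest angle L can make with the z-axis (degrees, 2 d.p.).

L_z,max = 5ℏ; θ(m_l=-2) ≈ 111.42°; θ_min ≈ 24.09°

L_z,max = lℏ = 5ℏ.
For m_l = -2: cos θ = -2/√30, θ ≈ 111.42°.
cos θ_min = 5/√30, so θ_min ≈ 24.09°.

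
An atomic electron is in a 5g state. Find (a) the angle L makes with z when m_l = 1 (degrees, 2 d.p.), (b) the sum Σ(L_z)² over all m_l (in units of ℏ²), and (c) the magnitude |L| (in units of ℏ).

θ(m_l=1) ≈ 77.08°; Σ(L_z)² = 60 ℏ²; |L| = 2√5 ℏ ≈ 4.472ℏ

5g means n = 5, l = 4.
For m_l = 1: cos θ = 1/√20, θ ≈ 77.08°.
Σ m_l² = 60, so Σ(L_z)² = 60 ℏ².
|L| = ℏ√(4·5) = 2√5 ℏ ≈ 4.472ℏ.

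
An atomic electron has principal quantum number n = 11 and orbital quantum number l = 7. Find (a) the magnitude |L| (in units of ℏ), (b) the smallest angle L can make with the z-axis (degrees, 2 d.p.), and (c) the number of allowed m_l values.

|L| = 2√14 ℏ ≈ 7.483ℏ; θ_min ≈ 20.70°; 15 values

|L| = ℏ√(7·8) = 2√14 ℏ ≈ 7.483ℏ.
cos θ_min = 7/√56, so θ_min ≈ 20.70°.
There are 2l+1 = 15 values of m_l.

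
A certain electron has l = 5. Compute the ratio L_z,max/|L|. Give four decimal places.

|L| = √30 ℏ ≈ 5.4772ℏ, while L_z,max = lℏ = 5ℏ.
L_z,max/|L| = 5/√30 = 0.9129.

L_z,max/|L| = 0.9129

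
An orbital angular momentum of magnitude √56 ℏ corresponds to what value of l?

l = 7

|L| = ℏ√(l(l+1)), so l(l+1) = 56.
The positive root is l = 7.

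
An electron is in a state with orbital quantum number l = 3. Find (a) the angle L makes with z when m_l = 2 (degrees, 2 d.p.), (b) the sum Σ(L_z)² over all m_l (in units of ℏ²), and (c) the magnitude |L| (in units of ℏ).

For m_l = 2: cos θ = 2/√12, θ ≈ 54.74°.
Σ m_l² = 28, so Σ(L_z)² = 28 ℏ².
|L| = ℏ√(3·4) = 2√3 ℏ ≈ 3.464ℏ.

θ(m_l=2) ≈ 54.74°; Σ(L_z)² = 28 ℏ²; |L| = 2√3 ℏ ≈ 3.464ℏ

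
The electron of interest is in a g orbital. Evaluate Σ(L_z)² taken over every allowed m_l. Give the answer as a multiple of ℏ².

Σ(L_z)² = 60 ℏ²

A g state has l = 4.
m_l ∈ {-4, -3, -2, -1, 0, 1, 2, 3, 4}.
Summing m² from −4 to 4: Σ m_l² = 60.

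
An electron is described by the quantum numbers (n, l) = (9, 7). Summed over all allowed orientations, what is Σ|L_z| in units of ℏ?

Σ|L_z| = 56 ℏ

m_l runs from −7 to 7, i.e. {-7, -6, -5, -4, -3, -2, -1, 0, 1, 2, 3, 4, 5, 6, 7}.
Σ|m_l| = 2(1+2+…+7) = 56.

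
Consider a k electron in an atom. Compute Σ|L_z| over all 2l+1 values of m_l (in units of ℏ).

Σ|L_z| = 56 ℏ

The letter k corresponds to l = 7.
The allowed m_l values are -7, -6, -5, -4, -3, -2, -1, 0, 1, 2, 3, 4, 5, 6, 7.
Σ|m_l| = l(l+1) = 56.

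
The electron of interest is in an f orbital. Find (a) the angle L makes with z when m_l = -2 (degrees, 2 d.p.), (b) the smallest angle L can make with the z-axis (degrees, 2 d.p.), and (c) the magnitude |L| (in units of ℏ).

θ(m_l=-2) ≈ 125.26°; θ_min ≈ 30.00°; |L| = 2√3 ℏ ≈ 3.464ℏ

An f state has l = 3.
For m_l = -2: cos θ = -2/√12, θ ≈ 125.26°.
cos θ_min = 3/√12, so θ_min ≈ 30.00°.
|L| = ℏ√(3·4) = 2√3 ℏ ≈ 3.464ℏ.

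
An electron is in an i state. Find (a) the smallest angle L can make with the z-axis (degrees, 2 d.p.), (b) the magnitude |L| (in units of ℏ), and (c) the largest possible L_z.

θ_min ≈ 22.21°; |L| = √42 ℏ ≈ 6.481ℏ; L_z,max = 6ℏ

For an i orbital, l = 6.
cos θ_min = 6/√42, so θ_min ≈ 22.21°.
|L| = ℏ√(6·7) = √42 ℏ ≈ 6.481ℏ.
L_z,max = lℏ = 6ℏ.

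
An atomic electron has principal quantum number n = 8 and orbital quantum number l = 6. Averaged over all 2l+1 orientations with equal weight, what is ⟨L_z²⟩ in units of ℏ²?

⟨L_z²⟩ = 14 ℏ²

m_l ∈ {-6, -5, -4, -3, -2, -1, 0, 1, 2, 3, 4, 5, 6}.
⟨L_z²⟩ = ℏ²·(Σ m_l²)/(2l+1) = ℏ²·182/13 = 14ℏ².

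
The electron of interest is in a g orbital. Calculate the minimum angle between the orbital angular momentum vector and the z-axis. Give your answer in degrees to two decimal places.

θ_min ≈ 26.57°

The letter g corresponds to l = 4.
|L| = ℏ√(l(l+1)) = 2√5 ℏ.
The smallest angle corresponds to the largest L_z, i.e. m_l = l = 4, giving L_z = 4ℏ.
cos θ_min = 4/√20, so θ_min ≈ 26.57°.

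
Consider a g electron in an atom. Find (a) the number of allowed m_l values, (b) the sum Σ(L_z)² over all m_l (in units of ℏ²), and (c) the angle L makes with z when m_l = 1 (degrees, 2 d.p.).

9 values; Σ(L_z)² = 60 ℏ²; θ(m_l=1) ≈ 77.08°

A g state has l = 4.
There are 2l+1 = 9 values of m_l.
Σ m_l² = 60, so Σ(L_z)² = 60 ℏ².
For m_l = 1: cos θ = 1/√20, θ ≈ 77.08°.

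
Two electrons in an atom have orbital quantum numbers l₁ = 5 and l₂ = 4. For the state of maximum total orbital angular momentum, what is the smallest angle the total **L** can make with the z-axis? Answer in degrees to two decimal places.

The total orbital quantum number L ranges from |l₁ − l₂| to l₁ + l₂ in integer steps.
L ∈ {1, 2, 3, 4, 5, 6, 7, 8, 9}.
The maximum is L = 9, with |L_tot| = ℏ√(9·10) = 3√10 ℏ.
The minimum angle with z is arccos(9/√90) ≈ 18.43°.

θ_min ≈ 18.43°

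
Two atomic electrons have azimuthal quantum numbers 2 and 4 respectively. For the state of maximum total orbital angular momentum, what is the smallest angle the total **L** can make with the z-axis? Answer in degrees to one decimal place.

θ_min ≈ 22.2°

Angular momentum addition gives L = |l₁ − l₂|, …, l₁ + l₂.
L ∈ {2, 3, 4, 5, 6}.
The maximum is L = 6, with |L_tot| = ℏ√(6·7) = √42 ℏ.
The minimum angle with z is arccos(6/√42) ≈ 22.2°.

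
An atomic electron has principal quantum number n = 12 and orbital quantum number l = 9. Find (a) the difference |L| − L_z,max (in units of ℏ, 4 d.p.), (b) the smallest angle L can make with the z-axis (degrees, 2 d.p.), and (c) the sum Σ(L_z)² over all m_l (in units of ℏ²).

|L|−L_z,max ≈ 0.4868ℏ; θ_min ≈ 18.43°; Σ(L_z)² = 570 ℏ²

|L| − L_z,max = (3√10 − 9)ℏ ≈ 0.4868ℏ.
cos θ_min = 9/√90, so θ_min ≈ 18.43°.
Σ m_l² = 570, so Σ(L_z)² = 570 ℏ².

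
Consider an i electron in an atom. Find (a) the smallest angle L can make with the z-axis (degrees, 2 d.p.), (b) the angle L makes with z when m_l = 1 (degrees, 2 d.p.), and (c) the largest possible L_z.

An i state has l = 6.
cos θ_min = 6/√42, so θ_min ≈ 22.21°.
For m_l = 1: cos θ = 1/√42, θ ≈ 81.12°.
L_z,max = lℏ = 6ℏ.

θ_min ≈ 22.21°; θ(m_l=1) ≈ 81.12°; L_z,max = 6ℏ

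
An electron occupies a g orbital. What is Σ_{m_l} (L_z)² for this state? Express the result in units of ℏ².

G corresponds to l = 4.
m_l ∈ {-4, -3, -2, -1, 0, 1, 2, 3, 4}.
Σ m_l² = l(l+1)(2l+1)/3 = 4·5·9/3 = 60.

Σ(L_z)² = 60 ℏ²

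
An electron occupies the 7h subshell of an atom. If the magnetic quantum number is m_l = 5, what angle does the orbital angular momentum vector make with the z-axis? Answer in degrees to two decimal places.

The 7h subshell has l = 5.
|L| = ℏ√(l(l+1)) = √30 ℏ.
L_z = m_l ℏ = 5ℏ.
cos θ = L_z/|L| = 5/√30, so θ ≈ 24.09°.

θ ≈ 24.09°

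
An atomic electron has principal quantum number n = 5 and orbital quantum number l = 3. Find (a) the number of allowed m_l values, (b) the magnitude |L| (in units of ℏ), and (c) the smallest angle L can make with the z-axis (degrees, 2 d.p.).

7 values; |L| = 2√3 ℏ ≈ 3.464ℏ; θ_min ≈ 30.00°

There are 2l+1 = 7 values of m_l.
|L| = ℏ√(3·4) = 2√3 ℏ ≈ 3.464ℏ.
cos θ_min = 3/√12, so θ_min ≈ 30.00°.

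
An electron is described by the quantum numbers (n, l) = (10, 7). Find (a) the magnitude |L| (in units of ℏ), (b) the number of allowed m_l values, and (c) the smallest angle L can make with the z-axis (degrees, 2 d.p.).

|L| = ℏ√(7·8) = 2√14 ℏ ≈ 7.483ℏ.
There are 2l+1 = 15 values of m_l.
cos θ_min = 7/√56, so θ_min ≈ 20.70°.

|L| = 2√14 ℏ ≈ 7.483ℏ; 15 values; θ_min ≈ 20.70°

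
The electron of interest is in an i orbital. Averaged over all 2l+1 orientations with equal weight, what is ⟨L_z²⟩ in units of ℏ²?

⟨L_z²⟩ = 14 ℏ²

An i state has l = 6.
m_l runs from −6 to 6, i.e. {-6, -5, -4, -3, -2, -1, 0, 1, 2, 3, 4, 5, 6}.
⟨L_z²⟩ = ℏ²·(Σ m_l²)/(2l+1) = ℏ²·182/13 = 14ℏ².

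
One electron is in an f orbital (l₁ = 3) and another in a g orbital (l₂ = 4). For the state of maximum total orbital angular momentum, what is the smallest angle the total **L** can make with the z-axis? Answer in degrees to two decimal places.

θ_min ≈ 20.70°

Angular momentum addition gives L = |l₁ − l₂|, …, l₁ + l₂.
Allowed values: L = 1, 2, 3, 4, 5, 6, 7.
The maximum is L = 7, with |L_tot| = ℏ√(7·8) = 2√14 ℏ.
The minimum angle with z is arccos(7/√56) ≈ 20.70°.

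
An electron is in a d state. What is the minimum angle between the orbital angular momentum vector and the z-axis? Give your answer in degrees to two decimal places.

A d state has l = 2.
|L| = √(l(l+1)) ℏ = √6 ℏ.
The smallest angle corresponds to the largest L_z, i.e. m_l = l = 2, giving L_z = 2ℏ.
cos θ_min = 2/√6, so θ_min ≈ 35.26°.

θ_min ≈ 35.26°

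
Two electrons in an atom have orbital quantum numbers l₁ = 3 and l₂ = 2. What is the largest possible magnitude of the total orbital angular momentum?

|L_tot|_max = √30 ℏ ≈ 5.477ℏ

Angular momentum addition gives L = |l₁ − l₂|, …, l₁ + l₂.
L ∈ {1, 2, 3, 4, 5}.
The largest magnitude corresponds to L = 5: |L_tot| = ℏ√(5·6) = √30 ℏ.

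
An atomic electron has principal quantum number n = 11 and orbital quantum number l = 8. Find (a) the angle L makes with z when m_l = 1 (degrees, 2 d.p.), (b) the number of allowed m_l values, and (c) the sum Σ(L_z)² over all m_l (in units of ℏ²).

θ(m_l=1) ≈ 83.23°; 17 values; Σ(L_z)² = 408 ℏ²

For m_l = 1: cos θ = 1/√72, θ ≈ 83.23°.
There are 2l+1 = 17 values of m_l.
Σ m_l² = 408, so Σ(L_z)² = 408 ℏ².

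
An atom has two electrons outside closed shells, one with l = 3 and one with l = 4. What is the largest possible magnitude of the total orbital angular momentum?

Angular momentum addition gives L = |l₁ − l₂|, …, l₁ + l₂.
So L can be 1, 2, 3, 4, 5, 6, 7.
The largest magnitude corresponds to L = 7: |L_tot| = ℏ√(7·8) = 2√14 ℏ.

|L_tot|_max = 2√14 ℏ ≈ 7.483ℏ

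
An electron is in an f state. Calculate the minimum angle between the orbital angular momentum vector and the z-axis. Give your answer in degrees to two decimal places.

For an f orbital, l = 3.
|L|² = l(l+1)ℏ² = 12ℏ², so |L| = 2√3 ℏ.
The smallest angle corresponds to the largest L_z, i.e. m_l = l = 3, giving L_z = 3ℏ.
cos θ_min = 3/√12, so θ_min ≈ 30.00°.

θ_min ≈ 30.00°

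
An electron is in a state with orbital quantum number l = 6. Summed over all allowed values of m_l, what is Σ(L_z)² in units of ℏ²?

Σ(L_z)² = 182 ℏ²

m_l runs from −6 to 6, i.e. {-6, -5, -4, -3, -2, -1, 0, 1, 2, 3, 4, 5, 6}.
Σ m_l² = 2·(1 + 4 + 9 + 16 + 25 + 36) = 182.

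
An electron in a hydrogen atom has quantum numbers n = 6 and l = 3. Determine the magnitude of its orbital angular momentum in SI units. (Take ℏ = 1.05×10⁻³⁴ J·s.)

|L| = 3.64×10⁻³⁴ J·s

|L| = ℏ√(l(l+1)) = ℏ√(3·4) = 2√3 ℏ
Numerically, |L| = 3.464 × (1.05×10⁻³⁴ J·s) = 3.64×10⁻³⁴ J·s.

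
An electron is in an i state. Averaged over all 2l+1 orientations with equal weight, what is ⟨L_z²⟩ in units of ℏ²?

For an i orbital, l = 6.
The allowed m_l values are -6, -5, -4, -3, -2, -1, 0, 1, 2, 3, 4, 5, 6.
⟨L_z²⟩ = ℏ²·l(l+1)/3 = 14ℏ².

⟨L_z²⟩ = 14 ℏ²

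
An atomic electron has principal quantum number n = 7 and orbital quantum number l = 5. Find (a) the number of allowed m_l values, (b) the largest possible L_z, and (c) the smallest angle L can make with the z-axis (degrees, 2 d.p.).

11 values; L_z,max = 5ℏ; θ_min ≈ 24.09°

There are 2l+1 = 11 values of m_l.
L_z,max = lℏ = 5ℏ.
cos θ_min = 5/√30, so θ_min ≈ 24.09°.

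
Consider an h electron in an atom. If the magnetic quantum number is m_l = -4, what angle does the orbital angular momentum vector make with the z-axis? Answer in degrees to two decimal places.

The letter h corresponds to l = 5.
|L| = √(l(l+1)) ℏ = √30 ℏ.
L_z = m_l ℏ = −4ℏ.
cos θ = L_z/|L| = -4/√30, so θ ≈ 136.91°.

θ ≈ 136.91°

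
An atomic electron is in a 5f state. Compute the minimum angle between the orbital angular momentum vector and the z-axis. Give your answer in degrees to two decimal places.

θ_min ≈ 30.00°

5f means n = 5, l = 3.
|L| = √(l(l+1)) ℏ = 2√3 ℏ.
The smallest angle corresponds to the largest L_z, i.e. m_l = l = 3, giving L_z = 3ℏ.
cos θ_min = 3/√12, so θ_min ≈ 30.00°.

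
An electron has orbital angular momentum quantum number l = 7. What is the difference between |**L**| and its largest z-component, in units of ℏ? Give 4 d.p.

|L| = 2√14 ℏ ≈ 7.4833ℏ, while L_z,max = lℏ = 7ℏ.
The difference is (2√14 − 7)ℏ ≈ 0.4833ℏ.

|L| − L_z,max ≈ 0.4833ℏ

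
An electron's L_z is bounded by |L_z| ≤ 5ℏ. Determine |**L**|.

Since max m_l = l, l = 5.
Then |L| = ℏ√(5·6) = √30 ℏ.

|L| = √30 ℏ ≈ 5.477ℏ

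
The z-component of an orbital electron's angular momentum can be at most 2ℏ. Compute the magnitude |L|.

Since max m_l = l, l = 2.
|L| = √(l(l+1)) ℏ = √6 ℏ.

|L| = √6 ℏ ≈ 2.449ℏ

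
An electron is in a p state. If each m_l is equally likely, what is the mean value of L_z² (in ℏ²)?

A p state has l = 1.
m_l runs from −1 to 1, i.e. {-1, 0, 1}.
Average of L_z² over 3 states: 2/3 ℏ² = 0.6667 ℏ².

⟨L_z²⟩ = 0.6667 ℏ²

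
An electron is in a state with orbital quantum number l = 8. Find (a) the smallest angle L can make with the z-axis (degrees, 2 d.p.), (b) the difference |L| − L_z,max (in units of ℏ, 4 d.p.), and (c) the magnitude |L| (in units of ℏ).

θ_min ≈ 19.47°; |L|−L_z,max ≈ 0.4853ℏ; |L| = 6√2 ℏ ≈ 8.485ℏ

cos θ_min = 8/√72, so θ_min ≈ 19.47°.
|L| − L_z,max = (6√2 − 8)ℏ ≈ 0.4853ℏ.
|L| = ℏ√(8·9) = 6√2 ℏ ≈ 8.485ℏ.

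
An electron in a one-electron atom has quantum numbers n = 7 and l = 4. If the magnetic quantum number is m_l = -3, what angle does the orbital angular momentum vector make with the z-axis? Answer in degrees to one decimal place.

|L|² = l(l+1)ℏ² = 20ℏ², so |L| = 2√5 ℏ.
L_z = m_l ℏ = −3ℏ.
cos θ = L_z/|L| = -3/√20, so θ ≈ 132.1°.

θ ≈ 132.1°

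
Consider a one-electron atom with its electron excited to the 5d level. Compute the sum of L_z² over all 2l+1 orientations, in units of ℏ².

The 5d level has l = 2.
m_l ∈ {-2, -1, 0, 1, 2}.
Σ m_l² = l(l+1)(2l+1)/3 = 2·3·5/3 = 10.

Σ(L_z)² = 10 ℏ²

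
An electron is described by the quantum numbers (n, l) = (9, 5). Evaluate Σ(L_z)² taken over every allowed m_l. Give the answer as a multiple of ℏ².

Σ(L_z)² = 110 ℏ²

m_l ∈ {-5, -4, -3, -2, -1, 0, 1, 2, 3, 4, 5}.
Σ m_l² = l(l+1)(2l+1)/3 = 5·6·11/3 = 110.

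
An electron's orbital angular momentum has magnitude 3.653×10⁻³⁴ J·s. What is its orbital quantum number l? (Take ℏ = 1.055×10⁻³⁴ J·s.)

l = 3

Dividing by ℏ: |L|/ℏ ≈ 3.463.
l(l+1) ≈ 3.463² ≈ 11.99, so l = 3.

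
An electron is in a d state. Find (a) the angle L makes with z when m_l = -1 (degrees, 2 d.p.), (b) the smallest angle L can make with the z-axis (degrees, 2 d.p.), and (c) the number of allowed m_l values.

For a d orbital, l = 2.
For m_l = -1: cos θ = -1/√6, θ ≈ 114.09°.
cos θ_min = 2/√6, so θ_min ≈ 35.26°.
There are 2l+1 = 5 values of m_l.

θ(m_l=-1) ≈ 114.09°; θ_min ≈ 35.26°; 5 values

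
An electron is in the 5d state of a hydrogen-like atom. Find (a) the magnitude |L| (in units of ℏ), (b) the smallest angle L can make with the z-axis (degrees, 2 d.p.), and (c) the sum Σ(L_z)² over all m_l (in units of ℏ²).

|L| = √6 ℏ ≈ 2.449ℏ; θ_min ≈ 35.26°; Σ(L_z)² = 10 ℏ²

The 5d subshell has l = 2.
|L| = ℏ√(2·3) = √6 ℏ ≈ 2.449ℏ.
cos θ_min = 2/√6, so θ_min ≈ 35.26°.
Σ m_l² = 10, so Σ(L_z)² = 10 ℏ².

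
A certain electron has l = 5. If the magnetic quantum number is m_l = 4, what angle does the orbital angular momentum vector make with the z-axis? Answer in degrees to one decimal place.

|L| = ℏ√(l(l+1)) = √30 ℏ.
L_z = m_l ℏ = 4ℏ.
cos θ = L_z/|L| = 4/√30, so θ ≈ 43.1°.

θ ≈ 43.1°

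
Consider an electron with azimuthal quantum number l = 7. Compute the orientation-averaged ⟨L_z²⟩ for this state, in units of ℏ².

m_l ∈ {-7, -6, -5, -4, -3, -2, -1, 0, 1, 2, 3, 4, 5, 6, 7}.
⟨L_z²⟩ = ℏ²·l(l+1)/3 = 18.67ℏ².

⟨L_z²⟩ = 18.67 ℏ²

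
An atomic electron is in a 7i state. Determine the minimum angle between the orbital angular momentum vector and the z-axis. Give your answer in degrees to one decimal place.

7i means n = 7, l = 6.
|L| = √(l(l+1)) ℏ = √42 ℏ.
The smallest angle corresponds to the largest L_z, i.e. m_l = l = 6, giving L_z = 6ℏ.
cos θ_min = 6/√42, so θ_min ≈ 22.2°.

θ_min ≈ 22.2°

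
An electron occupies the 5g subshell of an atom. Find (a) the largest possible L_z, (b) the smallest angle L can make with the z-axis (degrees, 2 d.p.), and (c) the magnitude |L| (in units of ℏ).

L_z,max = 4ℏ; θ_min ≈ 26.57°; |L| = 2√5 ℏ ≈ 4.472ℏ

The 5g subshell has l = 4.
L_z,max = lℏ = 4ℏ.
cos θ_min = 4/√20, so θ_min ≈ 26.57°.
|L| = ℏ√(4·5) = 2√5 ℏ ≈ 4.472ℏ.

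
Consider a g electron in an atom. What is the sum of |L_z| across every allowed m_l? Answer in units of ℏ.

For a g orbital, l = 4.
The allowed m_l values are -4, -3, -2, -1, 0, 1, 2, 3, 4.
Σ|m_l| = 2·4(4+1)/2 = 20.

Σ|L_z| = 20 ℏ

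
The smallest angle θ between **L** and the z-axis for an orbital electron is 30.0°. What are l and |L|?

cos²θ_min = l/(l+1) = 0.7500.
Solving: l = 3.
Then |L| = ℏ√(3·4) = 2√3 ℏ.

l = 3, |L| = 2√3 ℏ ≈ 3.464ℏ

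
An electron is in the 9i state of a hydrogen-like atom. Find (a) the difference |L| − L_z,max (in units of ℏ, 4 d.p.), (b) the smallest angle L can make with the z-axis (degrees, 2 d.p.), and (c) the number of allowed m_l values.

9i means n = 9, l = 6.
|L| − L_z,max = (√42 − 6)ℏ ≈ 0.4807ℏ.
cos θ_min = 6/√42, so θ_min ≈ 22.21°.
There are 2l+1 = 13 values of m_l.

|L|−L_z,max ≈ 0.4807ℏ; θ_min ≈ 22.21°; 13 values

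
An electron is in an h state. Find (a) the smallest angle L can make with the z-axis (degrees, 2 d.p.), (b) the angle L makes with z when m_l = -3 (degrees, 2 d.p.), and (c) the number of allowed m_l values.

An h state has l = 5.
cos θ_min = 5/√30, so θ_min ≈ 24.09°.
For m_l = -3: cos θ = -3/√30, θ ≈ 123.21°.
There are 2l+1 = 11 values of m_l.

θ_min ≈ 24.09°; θ(m_l=-3) ≈ 123.21°; 11 values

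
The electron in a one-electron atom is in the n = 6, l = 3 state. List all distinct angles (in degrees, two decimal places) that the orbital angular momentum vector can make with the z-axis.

|L|² = l(l+1)ℏ² = 12ℏ², so |L| = 2√3 ℏ.
cos θ = m_l/√12 for each m_l ∈ {-3, -2, -1, 0, 1, 2, 3}.

θ ∈ {30.00°, 54.74°, 73.22°, 90.00°, 106.78°, 125.26°, 150.00°}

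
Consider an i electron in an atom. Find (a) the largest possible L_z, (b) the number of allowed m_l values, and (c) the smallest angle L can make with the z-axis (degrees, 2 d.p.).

L_z,max = 6ℏ; 13 values; θ_min ≈ 22.21°

An i state has l = 6.
L_z,max = lℏ = 6ℏ.
There are 2l+1 = 13 values of m_l.
cos θ_min = 6/√42, so θ_min ≈ 22.21°.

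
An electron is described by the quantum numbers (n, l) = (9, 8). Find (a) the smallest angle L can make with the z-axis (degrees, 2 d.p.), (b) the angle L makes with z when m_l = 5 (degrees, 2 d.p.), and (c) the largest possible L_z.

cos θ_min = 8/√72, so θ_min ≈ 19.47°.
For m_l = 5: cos θ = 5/√72, θ ≈ 53.90°.
L_z,max = lℏ = 8ℏ.

θ_min ≈ 19.47°; θ(m_l=5) ≈ 53.90°; L_z,max = 8ℏ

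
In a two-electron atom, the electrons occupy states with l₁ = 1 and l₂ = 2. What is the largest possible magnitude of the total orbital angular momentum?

|L_tot|_max = 2√3 ℏ ≈ 3.464ℏ

Angular momentum addition gives L = |l₁ − l₂|, …, l₁ + l₂.
Allowed values: L = 1, 2, 3.
The largest magnitude corresponds to L = 3: |L_tot| = ℏ√(3·4) = 2√3 ℏ.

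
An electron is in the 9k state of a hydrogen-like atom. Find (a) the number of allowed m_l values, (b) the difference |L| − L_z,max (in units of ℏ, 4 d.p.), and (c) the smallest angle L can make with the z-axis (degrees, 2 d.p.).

9k means n = 9, l = 7.
There are 2l+1 = 15 values of m_l.
|L| − L_z,max = (2√14 − 7)ℏ ≈ 0.4833ℏ.
cos θ_min = 7/√56, so θ_min ≈ 20.70°.

15 values; |L|−L_z,max ≈ 0.4833ℏ; θ_min ≈ 20.70°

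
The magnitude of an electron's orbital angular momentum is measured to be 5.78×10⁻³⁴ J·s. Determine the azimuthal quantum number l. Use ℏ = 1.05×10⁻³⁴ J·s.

|L|/ℏ = (5.78×10⁻³⁴)/(1.05×10⁻³⁴) ≈ 5.505.
(|L|/ℏ)² = l(l+1) ≈ 30.30 ⇒ l = 5.

l = 5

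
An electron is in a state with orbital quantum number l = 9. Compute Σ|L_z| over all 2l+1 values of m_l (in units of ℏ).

The allowed m_l values are -9, -8, -7, -6, -5, -4, -3, -2, -1, 0, 1, 2, 3, 4, 5, 6, 7, 8, 9.
Σ|m_l| = 2(1+2+…+9) = 90.

Σ|L_z| = 90 ℏ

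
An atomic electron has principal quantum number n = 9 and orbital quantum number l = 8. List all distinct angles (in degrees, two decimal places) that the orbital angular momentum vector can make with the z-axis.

|L|² = l(l+1)ℏ² = 72ℏ², so |L| = 6√2 ℏ.
cos θ = m_l/√72 for each m_l ∈ {-8, -7, -6, -5, -4, -3, -2, -1, 0, 1, 2, 3, 4, 5, 6, 7, 8}.

θ ∈ {19.47°, 34.42°, 45.00°, 53.90°, 61.87°, 69.30°, 76.37°, 83.23°, 90.00°, 96.77°, 103.63°, 110.70°, 118.13°, 126.10°, 135.00°, 145.58°, 160.53°}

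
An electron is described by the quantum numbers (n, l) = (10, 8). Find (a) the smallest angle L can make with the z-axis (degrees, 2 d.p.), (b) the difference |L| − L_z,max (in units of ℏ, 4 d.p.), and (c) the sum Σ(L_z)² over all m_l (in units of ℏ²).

θ_min ≈ 19.47°; |L|−L_z,max ≈ 0.4853ℏ; Σ(L_z)² = 408 ℏ²

cos θ_min = 8/√72, so θ_min ≈ 19.47°.
|L| − L_z,max = (6√2 − 8)ℏ ≈ 0.4853ℏ.
Σ m_l² = 408, so Σ(L_z)² = 408 ℏ².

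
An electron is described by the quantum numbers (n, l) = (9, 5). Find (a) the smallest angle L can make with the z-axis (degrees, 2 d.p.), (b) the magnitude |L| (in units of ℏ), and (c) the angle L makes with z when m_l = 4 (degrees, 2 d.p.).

cos θ_min = 5/√30, so θ_min ≈ 24.09°.
|L| = ℏ√(5·6) = √30 ℏ ≈ 5.477ℏ.
For m_l = 4: cos θ = 4/√30, θ ≈ 43.09°.

θ_min ≈ 24.09°; |L| = √30 ℏ ≈ 5.477ℏ; θ(m_l=4) ≈ 43.09°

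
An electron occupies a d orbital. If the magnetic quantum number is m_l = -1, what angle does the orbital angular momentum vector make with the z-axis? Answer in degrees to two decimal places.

θ ≈ 114.09°

A d state has l = 2.
|L|² = l(l+1)ℏ² = 6ℏ², so |L| = √6 ℏ.
L_z = m_l ℏ = −1ℏ.
cos θ = L_z/|L| = -1/√6, so θ ≈ 114.09°.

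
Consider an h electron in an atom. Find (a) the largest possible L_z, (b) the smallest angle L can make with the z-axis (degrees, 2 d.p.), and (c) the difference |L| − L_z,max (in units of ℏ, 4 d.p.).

L_z,max = 5ℏ; θ_min ≈ 24.09°; |L|−L_z,max ≈ 0.4772ℏ

H corresponds to l = 5.
L_z,max = lℏ = 5ℏ.
cos θ_min = 5/√30, so θ_min ≈ 24.09°.
|L| − L_z,max = (√30 − 5)ℏ ≈ 0.4772ℏ.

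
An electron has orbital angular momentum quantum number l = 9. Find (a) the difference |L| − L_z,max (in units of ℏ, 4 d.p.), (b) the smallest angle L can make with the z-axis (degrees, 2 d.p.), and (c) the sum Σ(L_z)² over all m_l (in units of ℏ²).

|L|−L_z,max ≈ 0.4868ℏ; θ_min ≈ 18.43°; Σ(L_z)² = 570 ℏ²

|L| − L_z,max = (3√10 − 9)ℏ ≈ 0.4868ℏ.
cos θ_min = 9/√90, so θ_min ≈ 18.43°.
Σ m_l² = 570, so Σ(L_z)² = 570 ℏ².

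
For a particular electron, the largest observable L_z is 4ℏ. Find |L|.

L_z,max = lℏ, so l = 4.
|L| = ℏ√(l(l+1)) = 2√5 ℏ.

|L| = 2√5 ℏ ≈ 4.472ℏ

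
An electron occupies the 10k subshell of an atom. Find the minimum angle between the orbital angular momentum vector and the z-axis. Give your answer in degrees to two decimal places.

The 10k subshell has l = 7.
|L| = √(l(l+1)) ℏ = 2√14 ℏ.
The smallest angle corresponds to the largest L_z, i.e. m_l = l = 7, giving L_z = 7ℏ.
cos θ_min = 7/√56, so θ_min ≈ 20.70°.

θ_min ≈ 20.70°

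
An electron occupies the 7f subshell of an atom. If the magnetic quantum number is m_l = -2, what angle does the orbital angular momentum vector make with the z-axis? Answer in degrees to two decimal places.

7f means n = 7, l = 3.
|L| = ℏ√(l(l+1)) = 2√3 ℏ.
L_z = m_l ℏ = −2ℏ.
cos θ = L_z/|L| = -2/√12, so θ ≈ 125.26°.

θ ≈ 125.26°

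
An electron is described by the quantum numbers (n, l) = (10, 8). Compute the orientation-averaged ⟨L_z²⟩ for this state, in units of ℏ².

m_l ∈ {-8, -7, -6, -5, -4, -3, -2, -1, 0, 1, 2, 3, 4, 5, 6, 7, 8}.
⟨L_z²⟩ = ℏ²·l(l+1)/3 = 24ℏ².

⟨L_z²⟩ = 24 ℏ²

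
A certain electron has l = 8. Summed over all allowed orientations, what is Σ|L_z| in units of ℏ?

Σ|L_z| = 72 ℏ

The allowed m_l values are -8, -7, -6, -5, -4, -3, -2, -1, 0, 1, 2, 3, 4, 5, 6, 7, 8.
Σ|m_l| = 2·8(8+1)/2 = 72.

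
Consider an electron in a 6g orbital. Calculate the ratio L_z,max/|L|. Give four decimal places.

The 6g subshell has l = 4.
|L| = 2√5 ℏ ≈ 4.4721ℏ, while L_z,max = lℏ = 4ℏ.
L_z,max/|L| = 4/√20 = 0.8944.

L_z,max/|L| = 0.8944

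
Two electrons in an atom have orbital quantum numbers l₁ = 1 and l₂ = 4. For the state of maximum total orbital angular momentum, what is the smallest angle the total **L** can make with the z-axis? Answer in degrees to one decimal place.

θ_min ≈ 24.1°

L runs from |1 − 4| = 3 to 1 + 4 = 5.
So L can be 3, 4, 5.
The maximum is L = 5, with |L_tot| = ℏ√(5·6) = √30 ℏ.
The minimum angle with z is arccos(5/√30) ≈ 24.1°.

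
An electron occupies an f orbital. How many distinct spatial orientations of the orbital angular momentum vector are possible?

7

F corresponds to l = 3.
The number of m_l values is 2l + 1 = 2·3 + 1 = 7.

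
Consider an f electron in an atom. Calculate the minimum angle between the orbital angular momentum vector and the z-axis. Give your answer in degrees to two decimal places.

θ_min ≈ 30.00°

For an f orbital, l = 3.
|L|² = l(l+1)ℏ² = 12ℏ², so |L| = 2√3 ℏ.
The smallest angle corresponds to the largest L_z, i.e. m_l = l = 3, giving L_z = 3ℏ.
cos θ_min = 3/√12, so θ_min ≈ 30.00°.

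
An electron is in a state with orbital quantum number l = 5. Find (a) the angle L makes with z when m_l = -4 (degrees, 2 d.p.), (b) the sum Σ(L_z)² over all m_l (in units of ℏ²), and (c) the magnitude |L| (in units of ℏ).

For m_l = -4: cos θ = -4/√30, θ ≈ 136.91°.
Σ m_l² = 110, so Σ(L_z)² = 110 ℏ².
|L| = ℏ√(5·6) = √30 ℏ ≈ 5.477ℏ.

θ(m_l=-4) ≈ 136.91°; Σ(L_z)² = 110 ℏ²; |L| = √30 ℏ ≈ 5.477ℏ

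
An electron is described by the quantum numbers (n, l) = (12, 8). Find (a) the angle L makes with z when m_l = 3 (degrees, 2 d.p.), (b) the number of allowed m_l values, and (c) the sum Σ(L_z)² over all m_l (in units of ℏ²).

For m_l = 3: cos θ = 3/√72, θ ≈ 69.30°.
There are 2l+1 = 17 values of m_l.
Σ m_l² = 408, so Σ(L_z)² = 408 ℏ².

θ(m_l=3) ≈ 69.30°; 17 values; Σ(L_z)² = 408 ℏ²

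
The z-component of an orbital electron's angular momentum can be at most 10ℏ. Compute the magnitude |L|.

|L| = √110 ℏ ≈ 10.488ℏ

Since max m_l = l, l = 10.
|L| = ℏ√(l(l+1)) = √110 ℏ.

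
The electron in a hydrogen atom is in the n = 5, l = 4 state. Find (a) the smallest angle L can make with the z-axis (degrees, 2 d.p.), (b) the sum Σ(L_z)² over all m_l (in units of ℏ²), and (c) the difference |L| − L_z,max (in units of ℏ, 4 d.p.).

cos θ_min = 4/√20, so θ_min ≈ 26.57°.
Σ m_l² = 60, so Σ(L_z)² = 60 ℏ².
|L| − L_z,max = (2√5 − 4)ℏ ≈ 0.4721ℏ.

θ_min ≈ 26.57°; Σ(L_z)² = 60 ℏ²; |L|−L_z,max ≈ 0.4721ℏ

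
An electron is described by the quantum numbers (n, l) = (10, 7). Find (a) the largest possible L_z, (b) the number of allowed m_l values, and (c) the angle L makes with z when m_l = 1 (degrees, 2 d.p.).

L_z,max = lℏ = 7ℏ.
There are 2l+1 = 15 values of m_l.
For m_l = 1: cos θ = 1/√56, θ ≈ 82.32°.

L_z,max = 7ℏ; 15 values; θ(m_l=1) ≈ 82.32°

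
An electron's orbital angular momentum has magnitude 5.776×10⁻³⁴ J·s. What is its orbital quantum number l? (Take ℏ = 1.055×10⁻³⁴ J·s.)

|L|/ℏ = (5.776×10⁻³⁴)/(1.055×10⁻³⁴) ≈ 5.475.
Set l(l+1) = 29.97; the integer solution is l = 5.

l = 5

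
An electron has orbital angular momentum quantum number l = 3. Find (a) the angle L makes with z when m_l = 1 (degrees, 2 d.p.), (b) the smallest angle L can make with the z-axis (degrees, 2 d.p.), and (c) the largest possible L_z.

For m_l = 1: cos θ = 1/√12, θ ≈ 73.22°.
cos θ_min = 3/√12, so θ_min ≈ 30.00°.
L_z,max = lℏ = 3ℏ.

θ(m_l=1) ≈ 73.22°; θ_min ≈ 30.00°; L_z,max = 3ℏ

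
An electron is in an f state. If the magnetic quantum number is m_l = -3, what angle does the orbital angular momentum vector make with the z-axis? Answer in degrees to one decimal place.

For an f orbital, l = 3.
|L| = √(l(l+1)) ℏ = 2√3 ℏ.
L_z = m_l ℏ = −3ℏ.
cos θ = L_z/|L| = -3/√12, so θ ≈ 150.0°.

θ ≈ 150.0°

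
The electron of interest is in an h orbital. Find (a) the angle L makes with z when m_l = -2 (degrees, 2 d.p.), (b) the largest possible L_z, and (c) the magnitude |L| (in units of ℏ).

θ(m_l=-2) ≈ 111.42°; L_z,max = 5ℏ; |L| = √30 ℏ ≈ 5.477ℏ

For an h orbital, l = 5.
For m_l = -2: cos θ = -2/√30, θ ≈ 111.42°.
L_z,max = lℏ = 5ℏ.
|L| = ℏ√(5·6) = √30 ℏ ≈ 5.477ℏ.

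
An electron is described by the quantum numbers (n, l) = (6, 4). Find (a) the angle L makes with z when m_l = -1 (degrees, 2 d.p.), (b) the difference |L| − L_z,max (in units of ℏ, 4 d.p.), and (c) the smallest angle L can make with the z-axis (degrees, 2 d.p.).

θ(m_l=-1) ≈ 102.92°; |L|−L_z,max ≈ 0.4721ℏ; θ_min ≈ 26.57°

For m_l = -1: cos θ = -1/√20, θ ≈ 102.92°.
|L| − L_z,max = (2√5 − 4)ℏ ≈ 0.4721ℏ.
cos θ_min = 4/√20, so θ_min ≈ 26.57°.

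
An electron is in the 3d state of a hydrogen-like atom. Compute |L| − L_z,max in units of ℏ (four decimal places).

For 3d, l = 2.
|L| = √6 ℏ ≈ 2.4495ℏ, while L_z,max = lℏ = 2ℏ.
The difference is (√6 − 2)ℏ ≈ 0.4495ℏ.

|L| − L_z,max ≈ 0.4495ℏ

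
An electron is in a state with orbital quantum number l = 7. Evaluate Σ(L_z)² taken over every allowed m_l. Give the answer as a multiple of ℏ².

Σ(L_z)² = 280 ℏ²

The allowed m_l values are -7, -6, -5, -4, -3, -2, -1, 0, 1, 2, 3, 4, 5, 6, 7.
Summing m² from −7 to 7: Σ m_l² = 280.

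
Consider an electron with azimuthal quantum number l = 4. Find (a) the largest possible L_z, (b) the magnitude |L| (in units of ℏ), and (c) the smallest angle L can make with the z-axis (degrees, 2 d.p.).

L_z,max = 4ℏ; |L| = 2√5 ℏ ≈ 4.472ℏ; θ_min ≈ 26.57°

L_z,max = lℏ = 4ℏ.
|L| = ℏ√(4·5) = 2√5 ℏ ≈ 4.472ℏ.
cos θ_min = 4/√20, so θ_min ≈ 26.57°.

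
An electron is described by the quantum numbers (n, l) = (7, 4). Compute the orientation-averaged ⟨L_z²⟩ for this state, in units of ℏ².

⟨L_z²⟩ = 6.667 ℏ²

m_l runs from −4 to 4, i.e. {-4, -3, -2, -1, 0, 1, 2, 3, 4}.
⟨L_z²⟩ = ℏ²·(Σ m_l²)/(2l+1) = ℏ²·60/9 = 6.667ℏ².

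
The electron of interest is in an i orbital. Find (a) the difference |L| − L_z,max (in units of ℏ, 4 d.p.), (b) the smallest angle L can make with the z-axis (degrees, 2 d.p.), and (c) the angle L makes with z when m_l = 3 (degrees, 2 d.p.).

|L|−L_z,max ≈ 0.4807ℏ; θ_min ≈ 22.21°; θ(m_l=3) ≈ 62.42°

An i state has l = 6.
|L| − L_z,max = (√42 − 6)ℏ ≈ 0.4807ℏ.
cos θ_min = 6/√42, so θ_min ≈ 22.21°.
For m_l = 3: cos θ = 3/√42, θ ≈ 62.42°.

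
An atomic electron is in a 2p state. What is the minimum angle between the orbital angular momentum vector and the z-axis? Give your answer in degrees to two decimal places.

For 2p, l = 1.
|L| = √(l(l+1)) ℏ = √2 ℏ.
The smallest angle corresponds to the largest L_z, i.e. m_l = l = 1, giving L_z = 1ℏ.
cos θ_min = 1/√2, so θ_min ≈ 45.00°.

θ_min ≈ 45.00°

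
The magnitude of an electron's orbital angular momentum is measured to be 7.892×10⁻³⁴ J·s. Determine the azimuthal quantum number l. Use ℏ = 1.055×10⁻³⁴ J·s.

l = 7

Dividing by ℏ: |L|/ℏ ≈ 7.481.
(|L|/ℏ)² = l(l+1) ≈ 55.96 ⇒ l = 7.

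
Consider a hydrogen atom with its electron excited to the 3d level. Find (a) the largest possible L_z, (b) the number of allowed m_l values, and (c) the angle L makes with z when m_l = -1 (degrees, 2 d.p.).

L_z,max = 2ℏ; 5 values; θ(m_l=-1) ≈ 114.09°

The 3d level has l = 2.
L_z,max = lℏ = 2ℏ.
There are 2l+1 = 5 values of m_l.
For m_l = -1: cos θ = -1/√6, θ ≈ 114.09°.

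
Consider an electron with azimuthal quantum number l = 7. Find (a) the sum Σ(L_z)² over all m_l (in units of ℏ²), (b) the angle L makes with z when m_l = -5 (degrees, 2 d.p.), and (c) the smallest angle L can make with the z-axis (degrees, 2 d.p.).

Σ m_l² = 280, so Σ(L_z)² = 280 ℏ².
For m_l = -5: cos θ = -5/√56, θ ≈ 131.92°.
cos θ_min = 7/√56, so θ_min ≈ 20.70°.

Σ(L_z)² = 280 ℏ²; θ(m_l=-5) ≈ 131.92°; θ_min ≈ 20.70°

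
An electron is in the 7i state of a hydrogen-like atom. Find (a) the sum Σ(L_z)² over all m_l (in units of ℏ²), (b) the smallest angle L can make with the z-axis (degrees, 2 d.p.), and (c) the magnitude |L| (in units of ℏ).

7i means n = 7, l = 6.
Σ m_l² = 182, so Σ(L_z)² = 182 ℏ².
cos θ_min = 6/√42, so θ_min ≈ 22.21°.
|L| = ℏ√(6·7) = √42 ℏ ≈ 6.481ℏ.

Σ(L_z)² = 182 ℏ²; θ_min ≈ 22.21°; |L| = √42 ℏ ≈ 6.481ℏ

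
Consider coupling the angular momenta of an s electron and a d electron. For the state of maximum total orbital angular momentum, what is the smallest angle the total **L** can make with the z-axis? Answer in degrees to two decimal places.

θ_min ≈ 35.26°

L runs from |0 − 2| = 2 to 0 + 2 = 2.
L ∈ {2}.
The maximum is L = 2, with |L_tot| = ℏ√(2·3) = √6 ℏ.
The minimum angle with z is arccos(2/√6) ≈ 35.26°.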